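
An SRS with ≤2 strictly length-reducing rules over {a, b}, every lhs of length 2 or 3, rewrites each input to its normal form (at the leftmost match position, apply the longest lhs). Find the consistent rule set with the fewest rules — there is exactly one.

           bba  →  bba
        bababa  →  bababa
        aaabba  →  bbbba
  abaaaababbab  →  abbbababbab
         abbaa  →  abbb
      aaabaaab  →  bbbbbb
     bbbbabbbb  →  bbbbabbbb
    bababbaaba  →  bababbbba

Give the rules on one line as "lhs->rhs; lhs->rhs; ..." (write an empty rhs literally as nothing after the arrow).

aa->b; aaa->bb

  | bba
  | bababa
  | aaabba => bbbba
  | abaaaababbab => abbbababbab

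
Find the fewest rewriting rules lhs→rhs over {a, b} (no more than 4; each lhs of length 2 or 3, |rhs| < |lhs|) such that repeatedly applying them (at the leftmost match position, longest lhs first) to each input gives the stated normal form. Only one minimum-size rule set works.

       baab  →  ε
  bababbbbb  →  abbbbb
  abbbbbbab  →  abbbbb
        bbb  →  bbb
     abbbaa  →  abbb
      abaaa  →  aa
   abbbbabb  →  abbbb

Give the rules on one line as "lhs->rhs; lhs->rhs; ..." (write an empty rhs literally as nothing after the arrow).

  | baab => bab => ε
  | bababbbbb => abbbbb
  | abbbbbbab => abbbbb
  | bbb

aba->; ba->b; bab->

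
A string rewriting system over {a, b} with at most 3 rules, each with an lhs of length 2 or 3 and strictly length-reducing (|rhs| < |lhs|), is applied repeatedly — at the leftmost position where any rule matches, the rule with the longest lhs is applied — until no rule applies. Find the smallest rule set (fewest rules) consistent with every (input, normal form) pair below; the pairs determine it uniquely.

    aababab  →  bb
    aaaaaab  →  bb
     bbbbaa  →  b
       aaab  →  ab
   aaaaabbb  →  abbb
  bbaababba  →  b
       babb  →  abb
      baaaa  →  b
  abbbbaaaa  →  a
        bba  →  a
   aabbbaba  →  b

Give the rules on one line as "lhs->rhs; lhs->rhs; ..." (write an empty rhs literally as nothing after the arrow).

aa->b; ba->a

  | aababab => bbabab => babab => abab => aab => bb
  | aaaaaab => baaaab => aaaab => baab => aab => bb
  | bbbbaa => bbbaa => bbaa => baa => aa => b
  | aaab => bab => ab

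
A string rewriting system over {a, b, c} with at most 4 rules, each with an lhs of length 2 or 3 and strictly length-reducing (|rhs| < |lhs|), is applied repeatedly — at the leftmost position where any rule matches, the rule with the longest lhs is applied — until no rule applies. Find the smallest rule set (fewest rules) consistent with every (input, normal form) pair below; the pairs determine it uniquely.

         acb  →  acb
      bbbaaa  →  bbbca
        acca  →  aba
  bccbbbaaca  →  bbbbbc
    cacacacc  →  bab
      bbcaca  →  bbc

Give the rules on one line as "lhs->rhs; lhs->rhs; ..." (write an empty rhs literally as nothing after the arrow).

  | acb
  | bbbaaa => bbbca
  | acca => aba
  | bccbbbaaca => bbbbbaaca => bbbbbaa => bbbbbc

aa->c; aac->a; aca->; cc->b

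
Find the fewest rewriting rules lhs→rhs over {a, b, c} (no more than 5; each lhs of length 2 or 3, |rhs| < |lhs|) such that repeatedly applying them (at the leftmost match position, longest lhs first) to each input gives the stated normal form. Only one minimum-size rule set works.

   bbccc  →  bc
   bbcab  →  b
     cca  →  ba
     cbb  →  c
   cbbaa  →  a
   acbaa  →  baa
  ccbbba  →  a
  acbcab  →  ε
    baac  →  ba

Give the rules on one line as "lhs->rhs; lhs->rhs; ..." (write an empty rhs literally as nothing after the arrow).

  | bbccc => ccc => bc
  | bbcab => cab => b
  | cca => ba
  | cbb => c

ac->; bb->; ca->; cc->b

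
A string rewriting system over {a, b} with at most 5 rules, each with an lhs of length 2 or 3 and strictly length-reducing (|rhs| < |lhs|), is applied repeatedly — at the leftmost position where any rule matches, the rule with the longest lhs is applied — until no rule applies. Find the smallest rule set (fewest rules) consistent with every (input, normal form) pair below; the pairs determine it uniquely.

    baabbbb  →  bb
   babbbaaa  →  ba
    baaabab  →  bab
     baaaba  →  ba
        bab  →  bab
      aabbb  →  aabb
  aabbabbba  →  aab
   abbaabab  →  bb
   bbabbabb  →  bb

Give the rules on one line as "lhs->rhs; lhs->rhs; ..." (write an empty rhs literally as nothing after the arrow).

aba->ba; baa->; bba->b; bbb->bb

  | baabbbb => bbbb => bbb => bb
  | babbbaaa => babbaaa => babaa => bbaa => ba
  | baaabab => abab => bab
  | baaaba => aba => ba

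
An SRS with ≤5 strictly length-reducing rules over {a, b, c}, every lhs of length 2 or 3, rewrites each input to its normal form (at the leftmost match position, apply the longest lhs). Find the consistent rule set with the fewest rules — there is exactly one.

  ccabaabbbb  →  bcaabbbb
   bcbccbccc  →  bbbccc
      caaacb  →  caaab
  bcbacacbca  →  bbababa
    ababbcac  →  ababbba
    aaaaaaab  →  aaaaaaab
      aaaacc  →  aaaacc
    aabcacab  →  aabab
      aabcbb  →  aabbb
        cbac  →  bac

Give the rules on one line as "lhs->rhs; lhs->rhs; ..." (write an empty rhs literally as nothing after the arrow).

abc->ab; cab->bc; cac->ba; cb->b

  | ccabaabbbb => cbcaabbbb => bcaabbbb
  | bcbccbccc => bbccbccc => bbcbccc => bbbccc
  | caaacb => caaab
  | bcbacacbca => bbacacbca => bbababca => bbababa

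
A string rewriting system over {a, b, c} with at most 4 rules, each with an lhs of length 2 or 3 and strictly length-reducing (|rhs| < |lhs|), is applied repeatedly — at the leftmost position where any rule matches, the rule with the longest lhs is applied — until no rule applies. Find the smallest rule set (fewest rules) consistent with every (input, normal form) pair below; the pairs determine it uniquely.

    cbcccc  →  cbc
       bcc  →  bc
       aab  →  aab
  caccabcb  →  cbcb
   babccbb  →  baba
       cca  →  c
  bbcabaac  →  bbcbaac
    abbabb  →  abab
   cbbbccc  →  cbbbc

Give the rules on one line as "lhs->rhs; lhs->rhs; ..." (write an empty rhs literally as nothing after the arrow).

  | cbcccc => cbccc => cbcc => cbc
  | bcc => bc
  | aab
  | caccabcb => cccabcb => ccabcb => cabcb => cbcb

bba->cc; ca->c; cc->c; ccb->ba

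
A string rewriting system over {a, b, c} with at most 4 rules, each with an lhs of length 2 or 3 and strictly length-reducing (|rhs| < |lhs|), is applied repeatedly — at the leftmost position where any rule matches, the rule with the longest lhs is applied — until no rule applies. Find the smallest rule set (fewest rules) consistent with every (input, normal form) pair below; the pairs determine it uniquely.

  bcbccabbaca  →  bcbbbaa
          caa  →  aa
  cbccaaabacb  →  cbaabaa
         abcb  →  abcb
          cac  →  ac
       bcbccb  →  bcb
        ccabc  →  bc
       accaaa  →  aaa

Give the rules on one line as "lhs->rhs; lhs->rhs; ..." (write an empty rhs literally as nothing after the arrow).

acb->aa; ca->a; cca->; ccb->

  | bcbccabbaca => bcbbbaca => bcbbbaa
  | caa => aa
  | cbccaaabacb => cbaabacb => cbaabaa
  | abcb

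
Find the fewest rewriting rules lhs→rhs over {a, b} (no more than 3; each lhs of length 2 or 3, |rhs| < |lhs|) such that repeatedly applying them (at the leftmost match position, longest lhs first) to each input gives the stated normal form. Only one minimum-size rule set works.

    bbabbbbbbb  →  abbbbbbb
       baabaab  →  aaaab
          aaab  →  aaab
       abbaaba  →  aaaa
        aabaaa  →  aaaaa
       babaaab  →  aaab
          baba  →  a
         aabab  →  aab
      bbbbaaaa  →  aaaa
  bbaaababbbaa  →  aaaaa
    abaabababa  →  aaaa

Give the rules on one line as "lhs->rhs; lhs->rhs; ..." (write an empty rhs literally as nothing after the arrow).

  | bbabbbbbbb => abbbbbbb
  | baabaab => aabaab => aaaab
  | aaab
  | abbaaba => aaaba => aaaa

ba->a; bab->b; bba->a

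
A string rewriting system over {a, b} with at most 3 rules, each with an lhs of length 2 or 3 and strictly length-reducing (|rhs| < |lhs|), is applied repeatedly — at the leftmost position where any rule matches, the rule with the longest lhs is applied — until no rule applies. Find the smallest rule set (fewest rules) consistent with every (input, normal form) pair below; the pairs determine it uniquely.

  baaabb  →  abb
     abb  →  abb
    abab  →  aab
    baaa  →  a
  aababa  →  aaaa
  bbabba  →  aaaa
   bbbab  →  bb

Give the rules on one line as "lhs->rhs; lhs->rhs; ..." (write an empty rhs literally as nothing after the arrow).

  | baaabb => babb => abb
  | abb
  | abab => aab
  | baaa => ba => a

ba->a; baa->b; bba->aa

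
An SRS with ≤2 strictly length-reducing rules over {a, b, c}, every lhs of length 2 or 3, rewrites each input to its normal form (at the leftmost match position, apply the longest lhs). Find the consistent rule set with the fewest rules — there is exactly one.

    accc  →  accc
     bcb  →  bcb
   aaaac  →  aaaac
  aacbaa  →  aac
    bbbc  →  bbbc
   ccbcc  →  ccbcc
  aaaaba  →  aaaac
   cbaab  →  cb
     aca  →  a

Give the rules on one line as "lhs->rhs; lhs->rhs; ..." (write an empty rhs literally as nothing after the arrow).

ba->c; ca->

  | accc
  | bcb
  | aaaac
  | aacbaa => aacca => aac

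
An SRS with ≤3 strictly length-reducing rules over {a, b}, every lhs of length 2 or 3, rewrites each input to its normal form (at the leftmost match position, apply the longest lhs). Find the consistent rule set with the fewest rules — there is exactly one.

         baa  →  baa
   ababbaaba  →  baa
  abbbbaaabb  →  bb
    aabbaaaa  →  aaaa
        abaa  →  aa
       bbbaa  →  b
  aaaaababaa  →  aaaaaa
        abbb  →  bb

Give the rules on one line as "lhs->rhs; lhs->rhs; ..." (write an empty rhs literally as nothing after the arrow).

  | baa
  | ababbaaba => abbaaba => baaba => baa
  | abbbbaaabb => bbbaaabb => bbaabb => babb => bb
  | aabbaaaa => abaaaa => aaaa

ab->; bba->b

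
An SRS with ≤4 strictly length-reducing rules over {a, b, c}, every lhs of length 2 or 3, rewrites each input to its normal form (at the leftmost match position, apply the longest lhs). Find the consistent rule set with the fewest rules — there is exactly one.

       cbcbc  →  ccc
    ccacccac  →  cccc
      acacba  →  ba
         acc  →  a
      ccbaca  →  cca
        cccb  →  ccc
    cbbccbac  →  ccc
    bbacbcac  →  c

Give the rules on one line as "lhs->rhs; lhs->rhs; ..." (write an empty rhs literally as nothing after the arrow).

ac->b; bb->; bc->a; cb->c

  | cbcbc => ccbc => ccc
  | ccacccac => ccbccac => ccccac => ccccb => cccc
  | acacba => bacba => bbba => ba
  | acc => bc => a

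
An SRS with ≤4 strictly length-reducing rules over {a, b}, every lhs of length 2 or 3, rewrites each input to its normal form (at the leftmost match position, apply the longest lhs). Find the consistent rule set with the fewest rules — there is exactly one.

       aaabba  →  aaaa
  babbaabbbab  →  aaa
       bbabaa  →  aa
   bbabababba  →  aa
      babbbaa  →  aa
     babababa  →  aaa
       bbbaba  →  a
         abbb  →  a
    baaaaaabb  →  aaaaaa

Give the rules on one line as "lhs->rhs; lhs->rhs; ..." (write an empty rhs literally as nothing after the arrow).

  | aaabba => aaaba => aaaa
  | babbaabbbab => baabbbab => aabbbab => aabbab => aabab => aaab => aaa
  | bbabaa => baa => aa
  | bbabababba => bababba => abba => aba => aa

ab->a; ba->a; bab->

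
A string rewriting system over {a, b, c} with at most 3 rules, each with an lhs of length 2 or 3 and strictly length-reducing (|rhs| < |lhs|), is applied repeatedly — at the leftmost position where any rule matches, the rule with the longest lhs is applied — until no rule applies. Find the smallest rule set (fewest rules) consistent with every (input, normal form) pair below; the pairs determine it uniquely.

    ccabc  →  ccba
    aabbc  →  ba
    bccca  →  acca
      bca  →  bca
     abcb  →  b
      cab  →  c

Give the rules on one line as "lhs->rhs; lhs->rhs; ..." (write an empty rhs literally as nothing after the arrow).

ab->; abc->ba; bcc->ac

  | ccabc => ccba
  | aabbc => abc => ba
  | bccca => acca
  | bca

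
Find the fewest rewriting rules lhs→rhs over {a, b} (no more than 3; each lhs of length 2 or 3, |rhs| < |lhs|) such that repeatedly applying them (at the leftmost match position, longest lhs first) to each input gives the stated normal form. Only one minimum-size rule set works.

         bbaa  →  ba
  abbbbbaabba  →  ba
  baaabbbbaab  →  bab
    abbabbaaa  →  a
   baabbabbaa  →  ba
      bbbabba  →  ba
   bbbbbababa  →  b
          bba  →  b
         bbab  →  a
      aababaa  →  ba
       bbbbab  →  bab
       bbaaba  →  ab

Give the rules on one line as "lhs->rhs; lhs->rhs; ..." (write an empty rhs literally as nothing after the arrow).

aa->b; aba->bb; bb->a

  | bbaa => aaa => ba
  | abbbbbaabba => aabbbaabba => bbbbaabba => abbaabba => aaaabba => baabba => bbbba => abba => aaa => ba
  | baaabbbbaab => bbabbbbaab => aabbbbaab => bbbbbaab => abbbaab => aabaab => bbaab => aaab => bab
  | abbabbaaa => aaabbaaa => babbaaa => baaaaa => bbaaa => aaaa => baa => bb => a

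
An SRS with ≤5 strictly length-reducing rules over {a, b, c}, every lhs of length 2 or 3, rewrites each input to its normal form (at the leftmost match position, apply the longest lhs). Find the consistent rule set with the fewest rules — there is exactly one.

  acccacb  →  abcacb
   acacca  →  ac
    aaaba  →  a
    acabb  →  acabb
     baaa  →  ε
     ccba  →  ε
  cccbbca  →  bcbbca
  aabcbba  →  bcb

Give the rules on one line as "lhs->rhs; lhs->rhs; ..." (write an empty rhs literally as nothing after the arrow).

  | acccacb => abcacb
  | acacca => acaa => ac
  | aaaba => aba => a
  | acabb

aa->; ba->; cc->; ccc->bc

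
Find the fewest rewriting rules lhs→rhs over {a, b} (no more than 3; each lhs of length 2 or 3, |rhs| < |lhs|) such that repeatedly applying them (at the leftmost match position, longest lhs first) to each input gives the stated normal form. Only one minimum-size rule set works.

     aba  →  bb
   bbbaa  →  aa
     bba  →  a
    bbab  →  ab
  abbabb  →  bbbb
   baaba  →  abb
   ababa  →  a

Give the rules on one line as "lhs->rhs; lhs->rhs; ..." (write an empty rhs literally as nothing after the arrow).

  | aba => bb
  | bbbaa => bbaa => baa => aa
  | bba => ba => a
  | bbab => bab => ab

aba->bb; ba->a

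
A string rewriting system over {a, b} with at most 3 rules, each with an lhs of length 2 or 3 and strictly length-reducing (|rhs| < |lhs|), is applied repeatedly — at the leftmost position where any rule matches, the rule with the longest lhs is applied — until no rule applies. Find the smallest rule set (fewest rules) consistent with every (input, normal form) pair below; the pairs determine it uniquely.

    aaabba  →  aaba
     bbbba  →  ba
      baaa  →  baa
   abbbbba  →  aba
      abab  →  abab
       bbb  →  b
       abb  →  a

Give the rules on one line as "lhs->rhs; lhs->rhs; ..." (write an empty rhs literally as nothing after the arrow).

  | aaabba => aabba => aaba
  | bbbba => bba => ba
  | baaa => baa
  | abbbbba => abbba => aba

aaa->aa; bb->; bba->ba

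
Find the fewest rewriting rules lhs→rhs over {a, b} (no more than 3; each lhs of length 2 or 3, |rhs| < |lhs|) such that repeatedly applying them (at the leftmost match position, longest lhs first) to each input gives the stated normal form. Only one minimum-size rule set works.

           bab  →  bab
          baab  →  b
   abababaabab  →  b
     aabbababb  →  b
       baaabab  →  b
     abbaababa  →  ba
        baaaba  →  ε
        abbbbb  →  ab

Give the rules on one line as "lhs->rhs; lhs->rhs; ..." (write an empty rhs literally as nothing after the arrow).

aba->; baa->; bb->b

  | bab
  | baab => b
  | abababaabab => babaabab => babab => bb => b
  | aabbababb => aabababb => ababb => bb => b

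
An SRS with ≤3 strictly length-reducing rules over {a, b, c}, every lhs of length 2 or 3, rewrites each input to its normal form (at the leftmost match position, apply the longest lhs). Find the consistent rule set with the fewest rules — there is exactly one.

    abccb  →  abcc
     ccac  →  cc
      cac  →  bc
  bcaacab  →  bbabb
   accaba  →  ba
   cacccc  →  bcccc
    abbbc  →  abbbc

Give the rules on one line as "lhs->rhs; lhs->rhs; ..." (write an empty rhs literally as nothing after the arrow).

acb->; ca->b; cb->c

  | abccb => abcc
  | ccac => cbc => cc
  | cac => bc
  | bcaacab => bbacab => bbabb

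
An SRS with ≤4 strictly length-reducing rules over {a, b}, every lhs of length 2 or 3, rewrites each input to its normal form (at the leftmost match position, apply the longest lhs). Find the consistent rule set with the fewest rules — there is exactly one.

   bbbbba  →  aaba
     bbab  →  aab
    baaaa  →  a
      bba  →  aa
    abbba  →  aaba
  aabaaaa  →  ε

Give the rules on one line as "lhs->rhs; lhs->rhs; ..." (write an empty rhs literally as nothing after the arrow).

aaa->; baa->aa; bb->a

  | bbbbba => abbba => aaba
  | bbab => aab
  | baaaa => aaaa => a
  | bba => aa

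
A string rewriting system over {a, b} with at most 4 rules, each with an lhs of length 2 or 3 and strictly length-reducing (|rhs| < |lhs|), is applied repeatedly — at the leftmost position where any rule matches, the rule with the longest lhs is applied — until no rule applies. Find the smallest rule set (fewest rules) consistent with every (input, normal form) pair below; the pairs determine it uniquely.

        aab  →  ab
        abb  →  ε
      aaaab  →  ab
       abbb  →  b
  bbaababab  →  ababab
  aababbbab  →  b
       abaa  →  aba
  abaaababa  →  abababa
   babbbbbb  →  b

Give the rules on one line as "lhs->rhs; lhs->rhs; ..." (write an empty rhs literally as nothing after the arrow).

aa->a; abb->bb; bb->; bba->

  | aab => ab
  | abb => bb => ε
  | aaaab => aaab => aab => ab
  | abbb => bbb => b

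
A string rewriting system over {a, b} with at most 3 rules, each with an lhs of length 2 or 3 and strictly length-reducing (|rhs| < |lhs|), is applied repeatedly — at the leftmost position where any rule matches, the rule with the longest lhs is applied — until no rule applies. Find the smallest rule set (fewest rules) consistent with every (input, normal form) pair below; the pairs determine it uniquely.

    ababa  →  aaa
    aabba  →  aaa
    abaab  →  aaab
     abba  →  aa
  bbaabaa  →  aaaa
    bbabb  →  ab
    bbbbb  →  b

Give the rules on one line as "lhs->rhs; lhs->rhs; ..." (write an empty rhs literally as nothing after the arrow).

ba->a; bb->b

  | ababa => aaba => aaa
  | aabba => aaba => aaa
  | abaab => aaab
  | abba => aba => aa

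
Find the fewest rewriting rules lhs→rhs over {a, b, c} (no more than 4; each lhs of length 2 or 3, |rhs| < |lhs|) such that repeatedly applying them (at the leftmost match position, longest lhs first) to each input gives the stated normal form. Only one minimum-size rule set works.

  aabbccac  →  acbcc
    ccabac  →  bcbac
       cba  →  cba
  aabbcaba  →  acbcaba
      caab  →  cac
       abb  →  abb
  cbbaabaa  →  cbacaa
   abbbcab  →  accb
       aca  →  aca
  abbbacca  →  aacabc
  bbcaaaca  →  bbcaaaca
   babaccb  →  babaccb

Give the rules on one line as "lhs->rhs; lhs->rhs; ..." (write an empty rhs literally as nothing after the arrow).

aab->ac; bbb->ac; cbb->cb; cca->bc

  | aabbccac => acbccac => acbbcc => acbcc
  | ccabac => bcbac
  | cba
  | aabbcaba => acbcaba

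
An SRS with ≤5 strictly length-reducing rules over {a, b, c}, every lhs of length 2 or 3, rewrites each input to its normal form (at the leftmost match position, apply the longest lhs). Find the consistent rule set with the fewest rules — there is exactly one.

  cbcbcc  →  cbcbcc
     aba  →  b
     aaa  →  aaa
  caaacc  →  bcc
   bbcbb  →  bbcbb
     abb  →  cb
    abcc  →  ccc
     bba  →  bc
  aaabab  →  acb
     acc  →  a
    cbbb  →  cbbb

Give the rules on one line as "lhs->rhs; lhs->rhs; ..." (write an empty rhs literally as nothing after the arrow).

  | cbcbcc
  | aba => ca => b
  | aaa
  | caaacc => baacc => cacc => bcc

ab->c; acc->a; ba->c; ca->b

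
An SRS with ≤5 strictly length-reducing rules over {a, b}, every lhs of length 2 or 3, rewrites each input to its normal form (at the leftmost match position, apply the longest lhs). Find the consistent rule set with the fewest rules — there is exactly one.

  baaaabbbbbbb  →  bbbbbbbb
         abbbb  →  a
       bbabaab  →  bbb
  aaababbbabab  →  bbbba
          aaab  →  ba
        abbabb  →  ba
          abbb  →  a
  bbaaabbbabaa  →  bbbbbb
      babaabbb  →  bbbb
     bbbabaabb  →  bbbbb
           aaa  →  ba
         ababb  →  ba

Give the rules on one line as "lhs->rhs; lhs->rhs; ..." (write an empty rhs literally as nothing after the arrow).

  | baaaabbbbbbb => bbaabbbbbbb => bbbbbbbb
  | abbbb => abbb => abb => ab => a
  | bbabaab => bbbaab => bbb
  | aaababbbabab => bababbbabab => bbabbbabab => bbabbabab => bbababab => bbbabab => bbbbab => bbbba

aa->b; aab->; ab->a; aba->ba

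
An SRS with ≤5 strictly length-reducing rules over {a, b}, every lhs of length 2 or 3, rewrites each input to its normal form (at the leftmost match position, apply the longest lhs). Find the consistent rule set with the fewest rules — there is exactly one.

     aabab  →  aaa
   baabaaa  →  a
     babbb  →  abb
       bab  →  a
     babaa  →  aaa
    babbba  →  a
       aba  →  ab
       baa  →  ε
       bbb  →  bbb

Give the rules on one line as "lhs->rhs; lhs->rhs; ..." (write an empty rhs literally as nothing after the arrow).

ba->b; baa->; bab->a; bba->

  | aabab => aaa
  | baabaaa => baaa => a
  | babbb => abb
  | bab => a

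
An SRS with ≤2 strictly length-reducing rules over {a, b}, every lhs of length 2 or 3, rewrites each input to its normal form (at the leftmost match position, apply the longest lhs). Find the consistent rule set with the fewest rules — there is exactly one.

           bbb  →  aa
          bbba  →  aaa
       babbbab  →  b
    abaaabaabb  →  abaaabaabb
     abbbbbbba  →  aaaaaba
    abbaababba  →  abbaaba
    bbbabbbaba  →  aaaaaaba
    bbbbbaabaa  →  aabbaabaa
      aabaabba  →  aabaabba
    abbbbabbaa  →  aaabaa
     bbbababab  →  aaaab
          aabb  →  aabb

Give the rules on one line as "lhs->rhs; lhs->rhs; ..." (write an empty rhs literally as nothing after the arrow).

  | bbb => aa
  | bbba => aaa
  | babbbab => bbab => b
  | abaaabaabb

bab->; bbb->aa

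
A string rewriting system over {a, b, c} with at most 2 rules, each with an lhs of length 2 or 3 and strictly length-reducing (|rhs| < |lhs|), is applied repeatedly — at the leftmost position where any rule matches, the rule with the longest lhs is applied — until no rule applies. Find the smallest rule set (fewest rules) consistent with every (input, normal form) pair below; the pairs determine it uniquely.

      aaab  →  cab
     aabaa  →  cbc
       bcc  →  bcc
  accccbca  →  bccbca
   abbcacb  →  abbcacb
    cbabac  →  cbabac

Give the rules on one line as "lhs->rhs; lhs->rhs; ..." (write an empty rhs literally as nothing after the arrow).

aa->c; acc->b

  | aaab => cab
  | aabaa => cbaa => cbc
  | bcc
  | accccbca => bccbca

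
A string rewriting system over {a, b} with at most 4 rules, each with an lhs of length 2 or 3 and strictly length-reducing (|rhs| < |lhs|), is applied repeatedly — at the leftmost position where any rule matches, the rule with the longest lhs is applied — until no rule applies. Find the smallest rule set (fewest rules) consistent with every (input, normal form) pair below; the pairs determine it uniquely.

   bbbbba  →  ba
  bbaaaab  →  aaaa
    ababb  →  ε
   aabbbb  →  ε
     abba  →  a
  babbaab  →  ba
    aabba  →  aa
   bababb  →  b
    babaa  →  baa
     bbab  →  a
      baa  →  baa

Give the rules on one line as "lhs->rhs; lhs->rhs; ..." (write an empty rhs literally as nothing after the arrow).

ab->; abb->; bb->a

  | bbbbba => abbba => ba
  | bbaaaab => aaaaab => aaaa
  | ababb => abb => ε
  | aabbbb => abb => ε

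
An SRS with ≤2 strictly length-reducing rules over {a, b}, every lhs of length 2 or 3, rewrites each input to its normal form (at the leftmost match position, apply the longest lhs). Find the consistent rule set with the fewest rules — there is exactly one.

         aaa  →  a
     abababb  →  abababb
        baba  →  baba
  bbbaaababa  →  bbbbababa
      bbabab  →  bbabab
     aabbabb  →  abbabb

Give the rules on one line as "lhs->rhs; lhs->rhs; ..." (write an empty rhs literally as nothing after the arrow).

aa->a; baa->bb

  | aaa => aa => a
  | abababb
  | baba
  | bbbaaababa => bbbbababa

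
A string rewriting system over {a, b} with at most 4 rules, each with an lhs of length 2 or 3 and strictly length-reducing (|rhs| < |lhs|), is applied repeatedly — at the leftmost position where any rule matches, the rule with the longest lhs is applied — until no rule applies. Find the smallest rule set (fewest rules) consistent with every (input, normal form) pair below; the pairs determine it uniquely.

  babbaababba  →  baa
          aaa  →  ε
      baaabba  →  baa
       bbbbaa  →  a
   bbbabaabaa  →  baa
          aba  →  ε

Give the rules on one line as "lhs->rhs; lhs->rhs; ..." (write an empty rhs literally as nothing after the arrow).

aaa->; aba->; bba->aa

  | babbaababba => baaaababba => bababba => bbba => baa
  | aaa => ε
  | baaabba => bbba => baa
  | bbbbaa => bbaaa => aaaa => a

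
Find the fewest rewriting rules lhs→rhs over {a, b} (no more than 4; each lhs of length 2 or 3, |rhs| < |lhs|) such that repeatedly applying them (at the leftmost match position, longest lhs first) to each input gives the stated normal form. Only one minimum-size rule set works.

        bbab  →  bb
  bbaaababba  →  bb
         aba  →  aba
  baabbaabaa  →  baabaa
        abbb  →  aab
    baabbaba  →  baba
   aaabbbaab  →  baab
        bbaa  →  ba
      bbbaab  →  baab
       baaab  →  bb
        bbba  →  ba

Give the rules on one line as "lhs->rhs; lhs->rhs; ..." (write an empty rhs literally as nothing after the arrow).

  | bbab => bb
  | bbaaababba => baababba => baabaaa => baabbb => baaab => bbbb => bb
  | aba
  | baabbaabaa => baaaaabaa => bbbaabaa => baabaa

aaa->bb; abb->aa; bba->b; bbb->b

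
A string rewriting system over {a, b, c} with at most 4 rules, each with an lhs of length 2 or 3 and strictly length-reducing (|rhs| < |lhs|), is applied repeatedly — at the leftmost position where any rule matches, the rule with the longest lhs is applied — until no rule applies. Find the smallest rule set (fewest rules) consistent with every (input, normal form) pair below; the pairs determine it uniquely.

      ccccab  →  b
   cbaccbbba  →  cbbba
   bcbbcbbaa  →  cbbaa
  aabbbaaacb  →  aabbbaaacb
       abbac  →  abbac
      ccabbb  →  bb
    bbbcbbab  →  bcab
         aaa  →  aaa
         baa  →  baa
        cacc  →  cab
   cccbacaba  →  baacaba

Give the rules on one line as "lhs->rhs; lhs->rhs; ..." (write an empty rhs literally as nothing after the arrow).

bab->; bbc->ca; bcb->ba; cc->b

  | ccccab => bccab => bbab => b
  | cbaccbbba => cbabbbba => cbbba
  | bcbbcbbaa => babcbbaa => cbbaa
  | aabbbaaacb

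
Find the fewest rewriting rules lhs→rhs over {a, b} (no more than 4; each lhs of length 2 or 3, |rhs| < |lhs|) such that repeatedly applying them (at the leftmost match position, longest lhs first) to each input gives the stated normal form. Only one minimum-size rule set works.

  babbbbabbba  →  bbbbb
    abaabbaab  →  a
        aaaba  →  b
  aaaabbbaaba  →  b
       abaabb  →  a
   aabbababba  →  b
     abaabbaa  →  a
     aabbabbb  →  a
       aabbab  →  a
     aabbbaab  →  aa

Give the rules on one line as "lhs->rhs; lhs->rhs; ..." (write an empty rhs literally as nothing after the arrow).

  | babbbbabbba => bbbbabbba => bbbbbba => bbbbb
  | abaabbaab => abbaab => abaab => ab => a
  | aaaba => bba => b
  | aaaabbbaaba => babbbaaba => bbbaaba => bbaba => bba => b

aaa->b; ab->a; aba->; ba->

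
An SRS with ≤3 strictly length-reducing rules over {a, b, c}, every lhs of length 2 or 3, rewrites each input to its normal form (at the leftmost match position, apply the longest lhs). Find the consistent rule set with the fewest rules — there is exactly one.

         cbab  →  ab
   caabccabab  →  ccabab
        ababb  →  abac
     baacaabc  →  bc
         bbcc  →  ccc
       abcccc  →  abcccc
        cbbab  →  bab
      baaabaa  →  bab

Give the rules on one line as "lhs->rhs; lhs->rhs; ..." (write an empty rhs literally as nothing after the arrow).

  | cbab => ab
  | caabccabab => cbccabab => ccabab
  | ababb => abac
  | baacaabc => bcaabc => bcbc => bc

aa->; bb->c; cb->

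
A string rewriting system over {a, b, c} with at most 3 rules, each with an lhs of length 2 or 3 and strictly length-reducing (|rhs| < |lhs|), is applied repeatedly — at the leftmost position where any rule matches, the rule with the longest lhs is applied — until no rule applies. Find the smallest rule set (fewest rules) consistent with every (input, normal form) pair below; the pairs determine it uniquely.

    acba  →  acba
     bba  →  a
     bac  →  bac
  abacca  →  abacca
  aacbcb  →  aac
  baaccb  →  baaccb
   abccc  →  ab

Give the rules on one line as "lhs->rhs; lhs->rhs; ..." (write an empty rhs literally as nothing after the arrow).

bb->; bc->b

  | acba
  | bba => a
  | bac
  | abacca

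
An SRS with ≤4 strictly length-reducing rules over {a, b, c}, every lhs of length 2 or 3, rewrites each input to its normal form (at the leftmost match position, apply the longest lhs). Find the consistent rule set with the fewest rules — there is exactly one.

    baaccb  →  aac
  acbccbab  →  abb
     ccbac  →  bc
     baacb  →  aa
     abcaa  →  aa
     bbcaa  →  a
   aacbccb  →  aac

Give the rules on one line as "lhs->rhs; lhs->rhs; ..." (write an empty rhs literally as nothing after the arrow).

ba->a; ca->b; cb->

  | baaccb => aaccb => aac
  | acbccbab => accbab => acab => abb
  | ccbac => cac => bc
  | baacb => aacb => aa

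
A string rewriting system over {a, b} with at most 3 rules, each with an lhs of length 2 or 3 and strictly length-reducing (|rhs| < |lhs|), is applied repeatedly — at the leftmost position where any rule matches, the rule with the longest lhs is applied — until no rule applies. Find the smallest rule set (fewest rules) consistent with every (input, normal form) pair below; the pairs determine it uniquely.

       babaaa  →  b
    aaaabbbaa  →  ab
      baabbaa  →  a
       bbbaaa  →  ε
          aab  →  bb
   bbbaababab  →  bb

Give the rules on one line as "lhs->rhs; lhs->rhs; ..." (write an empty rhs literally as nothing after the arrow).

  | babaaa => baaa => aa => b
  | aaaabbbaa => baabbbaa => abbbaa => abba => ab
  | baabbaa => abbaa => aba => a
  | bbbaaa => bbaa => ba => ε

aa->b; ba->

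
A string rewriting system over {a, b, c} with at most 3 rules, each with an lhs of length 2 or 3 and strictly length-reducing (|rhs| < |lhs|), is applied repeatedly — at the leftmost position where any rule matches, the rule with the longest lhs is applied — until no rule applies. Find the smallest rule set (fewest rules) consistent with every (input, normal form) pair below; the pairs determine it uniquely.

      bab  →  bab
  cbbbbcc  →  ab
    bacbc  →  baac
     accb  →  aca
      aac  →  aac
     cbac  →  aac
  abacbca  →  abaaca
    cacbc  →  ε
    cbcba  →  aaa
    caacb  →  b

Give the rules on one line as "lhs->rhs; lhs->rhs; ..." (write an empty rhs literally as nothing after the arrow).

bc->; caa->b; cb->a

  | bab
  | cbbbbcc => abbbcc => abbc => ab
  | bacbc => baac
  | accb => aca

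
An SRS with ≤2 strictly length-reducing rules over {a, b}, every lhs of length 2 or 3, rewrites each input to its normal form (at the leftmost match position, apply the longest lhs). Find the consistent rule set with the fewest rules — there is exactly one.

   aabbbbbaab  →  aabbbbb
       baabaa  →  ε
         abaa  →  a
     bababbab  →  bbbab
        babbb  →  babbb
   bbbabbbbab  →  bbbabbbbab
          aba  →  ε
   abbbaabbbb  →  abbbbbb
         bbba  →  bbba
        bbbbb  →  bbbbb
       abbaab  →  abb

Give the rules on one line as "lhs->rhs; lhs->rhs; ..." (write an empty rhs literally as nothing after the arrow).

aba->; baa->

  | aabbbbbaab => aabbbbb
  | baabaa => baa => ε
  | abaa => a
  | bababbab => bbbab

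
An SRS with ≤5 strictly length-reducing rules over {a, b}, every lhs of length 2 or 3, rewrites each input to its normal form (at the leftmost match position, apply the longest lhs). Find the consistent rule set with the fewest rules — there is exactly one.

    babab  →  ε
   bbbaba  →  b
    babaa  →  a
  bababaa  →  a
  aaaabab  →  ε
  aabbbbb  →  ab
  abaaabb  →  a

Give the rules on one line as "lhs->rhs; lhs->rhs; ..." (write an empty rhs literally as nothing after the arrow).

  | babab => abab => bb => ε
  | bbbaba => baba => aba => b
  | babaa => abaa => ba => a
  | bababaa => ababaa => bbaa => aa => a

aa->a; aba->b; ba->a; bb->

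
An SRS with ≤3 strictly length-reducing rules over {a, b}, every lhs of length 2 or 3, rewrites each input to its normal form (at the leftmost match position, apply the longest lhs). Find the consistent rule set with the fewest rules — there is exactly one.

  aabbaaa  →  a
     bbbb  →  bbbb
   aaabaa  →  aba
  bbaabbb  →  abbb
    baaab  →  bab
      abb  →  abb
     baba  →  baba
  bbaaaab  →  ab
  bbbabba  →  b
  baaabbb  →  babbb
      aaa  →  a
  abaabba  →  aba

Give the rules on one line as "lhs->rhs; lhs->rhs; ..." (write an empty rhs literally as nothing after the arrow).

  | aabbaaa => abbaaa => aaa => aa => a
  | bbbb
  | aaabaa => aabaa => abaa => aba
  | bbaabbb => abbb

aa->a; bba->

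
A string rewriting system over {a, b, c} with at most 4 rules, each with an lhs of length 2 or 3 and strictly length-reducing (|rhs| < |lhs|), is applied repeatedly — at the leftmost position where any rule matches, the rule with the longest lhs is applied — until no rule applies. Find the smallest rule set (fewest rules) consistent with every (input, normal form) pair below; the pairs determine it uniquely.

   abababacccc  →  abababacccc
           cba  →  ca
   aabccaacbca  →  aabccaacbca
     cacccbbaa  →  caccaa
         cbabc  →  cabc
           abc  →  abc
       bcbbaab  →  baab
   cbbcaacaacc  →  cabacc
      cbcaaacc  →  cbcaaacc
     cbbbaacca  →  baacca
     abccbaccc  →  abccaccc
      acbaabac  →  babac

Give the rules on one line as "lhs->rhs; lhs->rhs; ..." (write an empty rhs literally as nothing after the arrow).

  | abababacccc
  | cba => ca
  | aabccaacbca
  | cacccbbaa => caccaa

aca->b; cba->ca; cbb->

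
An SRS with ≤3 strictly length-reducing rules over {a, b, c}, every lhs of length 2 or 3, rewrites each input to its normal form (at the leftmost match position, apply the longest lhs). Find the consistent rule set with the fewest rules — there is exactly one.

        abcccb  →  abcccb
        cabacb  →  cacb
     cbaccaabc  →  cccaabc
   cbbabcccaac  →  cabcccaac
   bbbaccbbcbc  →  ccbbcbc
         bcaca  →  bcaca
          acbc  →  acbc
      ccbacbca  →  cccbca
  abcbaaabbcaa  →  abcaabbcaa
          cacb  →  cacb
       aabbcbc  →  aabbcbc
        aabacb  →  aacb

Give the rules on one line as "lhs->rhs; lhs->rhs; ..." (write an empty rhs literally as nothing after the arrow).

  | abcccb
  | cabacb => cacb
  | cbaccaabc => cccaabc
  | cbbabcccaac => cabcccaac

ba->; bba->a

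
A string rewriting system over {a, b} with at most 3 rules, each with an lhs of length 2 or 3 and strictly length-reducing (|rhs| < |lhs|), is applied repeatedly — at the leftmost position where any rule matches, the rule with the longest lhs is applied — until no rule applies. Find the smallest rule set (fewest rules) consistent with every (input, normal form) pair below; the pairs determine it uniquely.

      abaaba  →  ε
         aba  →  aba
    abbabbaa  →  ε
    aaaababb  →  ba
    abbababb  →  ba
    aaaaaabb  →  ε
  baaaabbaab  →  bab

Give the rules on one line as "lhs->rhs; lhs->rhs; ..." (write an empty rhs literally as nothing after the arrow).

aa->; bb->; bbb->ba

  | abaaba => abba => aa => ε
  | aba
  | abbabbaa => aabbaa => bbaa => aa => ε
  | aaaababb => aababb => babb => ba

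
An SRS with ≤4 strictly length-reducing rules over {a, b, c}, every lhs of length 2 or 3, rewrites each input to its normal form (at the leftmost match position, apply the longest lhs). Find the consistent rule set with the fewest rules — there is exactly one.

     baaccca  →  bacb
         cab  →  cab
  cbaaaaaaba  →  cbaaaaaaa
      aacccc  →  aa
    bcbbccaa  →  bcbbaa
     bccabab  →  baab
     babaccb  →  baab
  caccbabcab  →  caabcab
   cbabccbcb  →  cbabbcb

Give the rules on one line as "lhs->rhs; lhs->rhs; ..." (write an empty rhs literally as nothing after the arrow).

  | baaccca => baaca => bacb
  | cab
  | cbaaaaaaba => cbaaaaaaa
  | aacccc => aacc => aa

aba->aa; aca->cb; cc->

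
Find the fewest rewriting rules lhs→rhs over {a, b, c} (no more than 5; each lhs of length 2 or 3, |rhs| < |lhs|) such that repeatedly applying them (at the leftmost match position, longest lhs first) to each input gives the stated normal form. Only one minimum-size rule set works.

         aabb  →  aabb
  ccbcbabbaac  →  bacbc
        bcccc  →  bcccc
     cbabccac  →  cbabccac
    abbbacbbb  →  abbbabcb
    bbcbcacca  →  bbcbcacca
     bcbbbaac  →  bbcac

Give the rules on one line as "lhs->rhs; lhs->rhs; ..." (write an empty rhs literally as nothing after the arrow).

aba->; baa->a; cbb->bc; ccb->ba

  | aabb
  | ccbcbabbaac => bacbabbaac => bacbabac => bacbc
  | bcccc
  | cbabccac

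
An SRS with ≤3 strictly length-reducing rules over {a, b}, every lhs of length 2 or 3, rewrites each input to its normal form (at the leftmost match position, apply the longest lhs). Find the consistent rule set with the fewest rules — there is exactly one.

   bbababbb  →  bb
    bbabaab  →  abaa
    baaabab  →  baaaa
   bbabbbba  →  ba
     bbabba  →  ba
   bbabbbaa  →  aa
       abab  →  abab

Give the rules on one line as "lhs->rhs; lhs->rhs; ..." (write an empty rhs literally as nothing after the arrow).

aab->aa; abb->b; bba->a

  | bbababbb => ababbb => abbb => bb
  | bbabaab => abaab => abaa
  | baaabab => baaaab => baaaa
  | bbabbbba => abbbba => bbba => ba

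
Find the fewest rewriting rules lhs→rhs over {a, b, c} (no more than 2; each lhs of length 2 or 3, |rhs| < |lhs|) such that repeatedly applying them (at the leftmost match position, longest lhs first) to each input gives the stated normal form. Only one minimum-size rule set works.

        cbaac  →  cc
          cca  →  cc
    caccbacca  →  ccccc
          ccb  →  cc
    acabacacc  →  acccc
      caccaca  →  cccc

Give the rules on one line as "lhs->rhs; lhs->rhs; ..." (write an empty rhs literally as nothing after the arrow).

ca->c; cb->c

  | cbaac => caac => cac => cc
  | cca => cc
  | caccbacca => cccbacca => cccacca => ccccca => ccccc
  | ccb => cc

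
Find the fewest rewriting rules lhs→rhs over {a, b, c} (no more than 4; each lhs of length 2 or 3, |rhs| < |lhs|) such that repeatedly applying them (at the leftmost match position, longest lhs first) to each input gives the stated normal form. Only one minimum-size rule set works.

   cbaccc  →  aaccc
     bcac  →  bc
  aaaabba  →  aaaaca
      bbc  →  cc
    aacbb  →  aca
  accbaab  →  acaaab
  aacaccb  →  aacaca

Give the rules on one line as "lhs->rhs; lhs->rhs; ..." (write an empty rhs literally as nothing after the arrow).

  | cbaccc => aaccc
  | bcac => bc
  | aaaabba => aaaaca
  | bbc => cc

acb->cc; bb->c; bca->b; cb->a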